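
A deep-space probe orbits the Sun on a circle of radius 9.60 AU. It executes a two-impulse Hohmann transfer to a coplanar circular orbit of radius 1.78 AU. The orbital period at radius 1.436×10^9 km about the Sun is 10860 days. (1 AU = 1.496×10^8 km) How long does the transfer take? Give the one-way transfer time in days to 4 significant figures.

From Kepler's third law T² = 4π²r³/μ at r = 1.436×10^9 km, T = 10860 days = 10860 × 86400 s = 9.38304×10^8 s: μ = 4π²r³/T² = 1.32781×10^11 km³/s².
In km: r₁ = 9.60 × 1.496×10^8 = 1.43616×10^9 km; r₂ = 1.78 × 1.496×10^8 = 2.66288×10^8 km.
Semi-major axis of the transfer orbit: a_t = (1.43616×10^9 + 2.66288×10^8)/2 = 8.51224×10^8 km.
Transfer time t = π√(a_t³/μ) = π√((8.51224×10^8)³ / 1.32781×10^11) = 2.141×10^8 s.
Converting: 2.141×10^8 s ÷ 86400 s/day = 2478 days.

t = 2478 days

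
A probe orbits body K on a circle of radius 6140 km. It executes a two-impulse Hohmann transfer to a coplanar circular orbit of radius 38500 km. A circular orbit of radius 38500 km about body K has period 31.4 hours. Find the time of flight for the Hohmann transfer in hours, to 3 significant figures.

From Kepler's third law T² = 4π²r³/μ at r = 38500 km, T = 31.4 hours = 31.4 × 3600 s = 1.1304×10^5 s: μ = 4π²r³/T² = 1.76310×10^5 km³/s².
Transfer-ellipse semi-major axis a_t = (r₁ + r₂)/2 = (6140 + 38500)/2 = 22320 km.
Half the transfer-orbit period gives t = π√(a_t³/μ) = 24950 s.
Converting: 24950 s ÷ 3600 s/hour = 6.93 hours.

t = 6.93 hours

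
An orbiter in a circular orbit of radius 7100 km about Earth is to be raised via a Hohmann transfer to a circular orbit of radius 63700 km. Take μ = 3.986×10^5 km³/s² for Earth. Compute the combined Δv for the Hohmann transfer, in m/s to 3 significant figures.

Δv = 3940 m/s

The Hohmann ellipse has a_t = (r₁ + r₂)/2 = 35400 km.
Circular speed at r₁: v₁ = √(μ/r₁) = √(3.986×10^5/7100) = 7.4927 km/s.
On the transfer ellipse at r₁, v² = μ(2/r − 1/a) gives v_p = √[μ(2/r₁ − 1/a_t)] = 10.051 km/s.
First burn Δv₁ = |v_p − v₁| = 2.558 km/s.
At r₂, v₂ = √(μ/r₂) = 2.501 km/s.
Transfer-orbit speed at r₂: v_a = √[μ(2/r₂ − 1/a_t)] = 1.120 km/s.
Second burn Δv₂ = |v₂ − v_a| = 1.381 km/s.
Total Δv = Δv₁ + Δv₂ = 3.939 km/s.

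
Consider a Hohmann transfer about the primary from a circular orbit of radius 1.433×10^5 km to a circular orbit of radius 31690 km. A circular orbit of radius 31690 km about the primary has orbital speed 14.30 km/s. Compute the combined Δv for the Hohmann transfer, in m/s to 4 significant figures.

From the circular-orbit relation v² = μ/r at r = 31690 km: μ = v²r = (14.30)² × 31690 = 6.48029×10^6 km³/s².
The Hohmann ellipse has a_t = (r₁ + r₂)/2 = 87495 km.
At r₁ the circular-orbit speed is v₁ = √(μ/r₁) = 6.7247 km/s.
On the transfer ellipse at r₁, vis-viva equation gives v_a = √[μ(2/r₁ − 1/a_t)] = 4.0471 km/s.
First burn Δv₁ = |v_a − v₁| = 2.6776 km/s.
Circular speed at r₂: v₂ = √(μ/r₂) = 14.3000 km/s.
Transfer-orbit speed at r₂: v_p = √[μ(2/r₂ − 1/a_t)] = 18.3007 km/s.
Second burn Δv₂ = |v₂ − v_p| = 4.0007 km/s.
Total Δv = Δv₁ + Δv₂ = 6.678 km/s.

Δv = 6678 m/s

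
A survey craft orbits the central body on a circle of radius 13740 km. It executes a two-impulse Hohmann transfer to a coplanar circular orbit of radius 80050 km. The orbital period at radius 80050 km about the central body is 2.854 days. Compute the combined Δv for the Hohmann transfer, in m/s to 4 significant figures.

Δv = 2445 m/s

From Kepler's third law T² = 4π²r³/μ at r = 80050 km, T = 2.854 days = 2.854 × 86400 s = 2.465856×10^5 s: μ = 4π²r³/T² = 3.33049×10^5 km³/s².
The Hohmann ellipse has a_t = (r₁ + r₂)/2 = 46895 km.
At r₁ the circular-orbit speed is v₁ = √(μ/r₁) = 4.923 km/s.
Transfer-orbit speed at r₁ (vis-viva): v_p = √[μ(2/r₁ − 1/a_t)] = 6.432 km/s.
First burn Δv₁ = |v_p − v₁| = 1.509 km/s.
At r₂, v₂ = √(μ/r₂) = 2.0397 km/s.
Transfer-orbit speed at r₂: v_a = √[μ(2/r₂ − 1/a_t)] = 1.1041 km/s.
Second burn Δv₂ = |v₂ − v_a| = 0.9356 km/s.
Δv = Δv₁ + Δv₂ = 1.509 + 0.9356 = 2.445 km/s.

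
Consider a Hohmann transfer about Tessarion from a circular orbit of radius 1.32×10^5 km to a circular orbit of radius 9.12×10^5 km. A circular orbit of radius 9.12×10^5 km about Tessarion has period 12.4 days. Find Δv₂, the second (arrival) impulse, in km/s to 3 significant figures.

Δv₂ = 2.66 km/s

From Kepler's third law T² = 4π²r³/μ at r = 9.12×10^5 km, T = 12.4 days = 12.4 × 86400 s = 1.07136×10^6 s: μ = 4π²r³/T² = 2.60900×10^7 km³/s².
Semi-major axis of the transfer orbit: a_t = (1.320×10^5 + 9.120×10^5)/2 = 5.220×10^5 km.
Circular speed at r = 9.120×10^5 km: v_c = √(μ/r) = 5.349 km/s.
Transfer-orbit speed at the same r (vis-viva, a = a_t): v_t = √[μ(2/r − 1/a_t)] = 2.690 km/s.
Δv₂ = |v_t − v_c| = |2.690 − 5.349| = 2.659 km/s.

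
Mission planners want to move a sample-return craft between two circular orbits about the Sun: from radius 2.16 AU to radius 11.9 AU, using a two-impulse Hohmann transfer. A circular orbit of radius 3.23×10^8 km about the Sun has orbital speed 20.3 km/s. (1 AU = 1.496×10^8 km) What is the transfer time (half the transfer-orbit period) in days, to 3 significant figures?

From the circular-orbit relation v² = μ/r at r = 3.23×10^8 km: μ = v²r = (20.3)² × 3.23×10^8 = 1.33105×10^11 km³/s².
In km: r₁ = 2.16 × 1.496×10^8 = 3.23136×10^8 km; r₂ = 11.9 × 1.496×10^8 = 1.78024×10^9 km.
The Hohmann ellipse has a_t = (r₁ + r₂)/2 = 1.051688×10^9 km.
By Kepler's third law the transfer-orbit period is T = 2π√(a_t³/μ), so t = T/2 = 2.937×10^8 s.
Converting: 2.937×10^8 s ÷ 86400 s/day = 3400 days.

t = 3400 days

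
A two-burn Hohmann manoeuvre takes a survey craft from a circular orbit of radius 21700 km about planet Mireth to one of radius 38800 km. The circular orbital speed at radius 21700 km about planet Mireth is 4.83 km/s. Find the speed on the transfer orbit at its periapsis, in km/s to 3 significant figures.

v = 5.47 km/s

From the circular-orbit relation v² = μ/r at r = 21700 km: μ = v²r = (4.83)² × 21700 = 5.06237×10^5 km³/s².
Transfer-ellipse semi-major axis a_t = (r₁ + r₂)/2 = (21700 + 38800)/2 = 30250 km.
The periapsis of the transfer ellipse is at r = 21700 km.
From the vis-viva equation, v = √[μ(2/r − 1/a_t)] = 5.470 km/s.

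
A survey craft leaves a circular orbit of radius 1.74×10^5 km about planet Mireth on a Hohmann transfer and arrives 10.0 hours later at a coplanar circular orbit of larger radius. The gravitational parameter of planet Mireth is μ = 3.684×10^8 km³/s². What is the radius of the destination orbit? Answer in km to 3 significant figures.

r₂ = 5.55×10^5 km

Transfer time t = 10.0 hours = 36000 s, and t = π√(a_t³/μ).
So a_t = (μ t²/π²)^(1/3) = (3.684×10^8 × (36000)² / π²)^(1/3) = 3.6437×10^5 km.
Since a_t = (r₁ + r₂)/2, r₂ = 2a_t − r₁ = 2×3.6437×10^5 − 1.740×10^5 = 5.5474×10^5 km.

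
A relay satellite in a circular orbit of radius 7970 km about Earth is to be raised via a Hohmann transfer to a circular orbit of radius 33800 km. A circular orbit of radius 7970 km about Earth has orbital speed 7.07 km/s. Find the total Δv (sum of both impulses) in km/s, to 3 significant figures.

Δv = 3.24 km/s

From the circular-orbit relation v² = μ/r at r = 7970 km: μ = v²r = (7.07)² × 7970 = 3.98380×10^5 km³/s².
Semi-major axis of the transfer orbit: a_t = (7970 + 33800)/2 = 20885 km.
At r₁ the circular-orbit speed is v₁ = √(μ/r₁) = 7.070 km/s.
Transfer-orbit speed at r₁ (vis-viva equation): v_p = √[μ(2/r₁ − 1/a_t)] = 8.994 km/s.
First burn Δv₁ = |v_p − v₁| = 1.924 km/s.
At r₂, v₂ = √(μ/r₂) = 3.433 km/s.
Transfer-orbit speed at r₂: v_a = √[μ(2/r₂ − 1/a_t)] = 2.121 km/s.
Second burn Δv₂ = |v₂ − v_a| = 1.312 km/s.
Δv = Δv₁ + Δv₂ = 1.924 + 1.312 = 3.236 km/s.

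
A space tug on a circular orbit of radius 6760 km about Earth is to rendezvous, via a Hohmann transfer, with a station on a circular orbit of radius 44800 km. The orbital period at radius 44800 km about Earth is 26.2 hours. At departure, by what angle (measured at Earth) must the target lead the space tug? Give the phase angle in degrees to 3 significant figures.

φ = 101°

From Kepler's third law T² = 4π²r³/μ at r = 44800 km, T = 26.2 hours = 26.2 × 3600 s = 94320 s: μ = 4π²r³/T² = 3.99012×10^5 km³/s².
Transfer-ellipse semi-major axis a_t = (r₁ + r₂)/2 = (6760 + 44800)/2 = 25780 km.
Transfer time t = π√(a_t³/μ) = 20586.4 s.
Target angular speed ω₂ = √(μ/r₂³) = 6.66156×10^-5 rad/s.
Angle swept by the target during transfer: ω₂·t = 1.37138 rad = 78.57°.
The space tug traverses 180° on the transfer ellipse, so the target must lead by 180° − 78.57° = 101°.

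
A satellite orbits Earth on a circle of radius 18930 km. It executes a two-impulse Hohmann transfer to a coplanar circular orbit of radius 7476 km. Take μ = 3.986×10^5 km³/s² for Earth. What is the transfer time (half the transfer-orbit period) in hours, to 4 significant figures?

Semi-major axis of the transfer orbit: a_t = (18930 + 7476)/2 = 13203 km.
Half the transfer-orbit period gives t = π√(a_t³/μ) = 7549 s.
Converting: 7549 s ÷ 3600 s/hour = 2.097 hours.

t = 2.097 hours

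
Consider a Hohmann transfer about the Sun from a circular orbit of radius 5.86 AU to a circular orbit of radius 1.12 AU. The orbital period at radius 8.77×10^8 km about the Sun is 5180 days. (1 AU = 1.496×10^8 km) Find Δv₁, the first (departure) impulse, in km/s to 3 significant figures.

From Kepler's third law T² = 4π²r³/μ at r = 8.77×10^8 km, T = 5180 days = 5180 × 86400 s = 4.47552×10^8 s: μ = 4π²r³/T² = 1.32945×10^11 km³/s².
In km: r₁ = 5.86 × 1.496×10^8 = 8.76656×10^8 km; r₂ = 1.12 × 1.496×10^8 = 1.67552×10^8 km.
Transfer-ellipse semi-major axis a_t = (r₁ + r₂)/2 = (8.76656×10^8 + 1.67552×10^8)/2 = 5.22104×10^8 km.
On the circular orbit at r = 8.76656×10^8 km, v_c = √(μ/r) = 12.3146 km/s.
Vis-viva on the transfer ellipse at r = 8.76656×10^8 km gives v_t = √[μ(2/r − 1/a_t)] = 6.97618 km/s.
Δv₁ = |v_t − v_c| = |6.97618 − 12.3146| = 5.338 km/s.

Δv₁ = 5.34 km/s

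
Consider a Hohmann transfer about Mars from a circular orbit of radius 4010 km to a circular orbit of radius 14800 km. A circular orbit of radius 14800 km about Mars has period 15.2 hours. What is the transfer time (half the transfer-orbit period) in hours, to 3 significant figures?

t = 3.85 hours

From Kepler's third law T² = 4π²r³/μ at r = 14800 km, T = 15.2 hours = 15.2 × 3600 s = 54720 s: μ = 4π²r³/T² = 42741.8 km³/s².
The Hohmann ellipse has a_t = (r₁ + r₂)/2 = 9405 km.
Transfer time t = π√(a_t³/μ) = π√((9405)³ / 42741.8) = 13860 s.
Converting: 13860 s ÷ 3600 s/hour = 3.85 hours.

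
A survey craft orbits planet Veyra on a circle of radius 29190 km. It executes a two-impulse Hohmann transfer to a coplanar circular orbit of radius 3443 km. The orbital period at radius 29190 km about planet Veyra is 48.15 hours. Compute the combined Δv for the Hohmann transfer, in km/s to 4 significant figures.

Δv = 1.612 km/s

From Kepler's third law T² = 4π²r³/μ at r = 29190 km, T = 48.15 hours = 48.15 × 3600 s = 1.7334×10^5 s: μ = 4π²r³/T² = 32678.7 km³/s².
The Hohmann ellipse has a_t = (r₁ + r₂)/2 = 16316.5 km.
At r₁ the circular-orbit speed is v₁ = √(μ/r₁) = 1.058 km/s.
Transfer-orbit speed at r₁ (v² = μ(2/r − 1/a)): v_a = √[μ(2/r₁ − 1/a_t)] = 0.4860 km/s.
First burn Δv₁ = |v_a − v₁| = 0.5720 km/s.
At r₂, v₂ = √(μ/r₂) = 3.081 km/s.
Transfer-orbit speed at r₂: v_p = √[μ(2/r₂ − 1/a_t)] = 4.121 km/s.
Second burn Δv₂ = |v₂ − v_p| = 1.040 km/s.
Δv = Δv₁ + Δv₂ = 0.5720 + 1.040 = 1.612 km/s.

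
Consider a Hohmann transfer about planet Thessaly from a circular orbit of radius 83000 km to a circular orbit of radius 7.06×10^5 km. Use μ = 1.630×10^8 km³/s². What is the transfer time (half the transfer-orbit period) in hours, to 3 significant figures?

The Hohmann ellipse has a_t = (r₁ + r₂)/2 = 3.945×10^5 km.
Half the transfer-orbit period gives t = π√(a_t³/μ) = 60970 s.
Converting: 60970 s ÷ 3600 s/hour = 16.9 hours.

t = 16.9 hours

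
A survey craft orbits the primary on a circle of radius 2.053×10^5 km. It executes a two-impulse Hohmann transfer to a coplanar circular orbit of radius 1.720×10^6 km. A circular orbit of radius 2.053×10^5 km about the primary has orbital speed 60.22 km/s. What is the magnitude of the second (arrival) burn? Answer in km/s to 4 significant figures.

From the circular-orbit relation v² = μ/r at r = 2.053×10^5 km: μ = v²r = (60.22)² × 2.053×10^5 = 7.44510×10^8 km³/s².
Semi-major axis of the transfer orbit: a_t = (2.053×10^5 + 1.720×10^6)/2 = 9.6265×10^5 km.
On the circular orbit at r = 1.720×10^6 km, v_c = √(μ/r) = 20.81 km/s.
Transfer-orbit speed at the same r (vis-viva, a = a_t): v_t = √[μ(2/r − 1/a_t)] = 9.608 km/s.
Δv₂ = |v_t − v_c| = |9.608 − 20.81| = 11.20 km/s.

Δv₂ = 11.20 km/s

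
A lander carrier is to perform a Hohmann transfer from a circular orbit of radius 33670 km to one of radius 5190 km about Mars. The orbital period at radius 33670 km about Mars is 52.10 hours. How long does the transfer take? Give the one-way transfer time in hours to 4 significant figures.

t = 11.42 hours

From Kepler's third law T² = 4π²r³/μ at r = 33670 km, T = 52.10 hours = 52.10 × 3600 s = 1.8756×10^5 s: μ = 4π²r³/T² = 42836.0 km³/s².
The Hohmann ellipse has a_t = (r₁ + r₂)/2 = 19430 km.
Half the transfer-orbit period gives t = π√(a_t³/μ) = 41110 s.
Converting: 41110 s ÷ 3600 s/hour = 11.42 hours.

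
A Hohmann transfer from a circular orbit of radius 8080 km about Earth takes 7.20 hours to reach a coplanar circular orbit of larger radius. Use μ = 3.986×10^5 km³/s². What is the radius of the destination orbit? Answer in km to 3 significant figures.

r₂ = 52000 km

Transfer time t = 7.20 hours = 25920 s, and t = π√(a_t³/μ).
So a_t = (μ t²/π²)^(1/3) = (3.986×10^5 × (25920)² / π²)^(1/3) = 30049 km.
Since a_t = (r₁ + r₂)/2, r₂ = 2a_t − r₁ = 2×30049 − 8080 = 52018 km.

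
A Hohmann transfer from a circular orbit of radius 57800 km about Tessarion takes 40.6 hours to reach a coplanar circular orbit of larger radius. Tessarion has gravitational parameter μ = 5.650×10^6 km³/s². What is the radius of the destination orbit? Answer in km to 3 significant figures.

Transfer time t = 40.6 hours = 1.4616×10^5 s, and t = π√(a_t³/μ).
So a_t = (μ t²/π²)^(1/3) = (5.650×10^6 × (1.4616×10^5)² / π²)^(1/3) = 2.3039×10^5 km.
Since a_t = (r₁ + r₂)/2, r₂ = 2a_t − r₁ = 2×2.3039×10^5 − 57800 = 4.0298×10^5 km.

r₂ = 4.03×10^5 km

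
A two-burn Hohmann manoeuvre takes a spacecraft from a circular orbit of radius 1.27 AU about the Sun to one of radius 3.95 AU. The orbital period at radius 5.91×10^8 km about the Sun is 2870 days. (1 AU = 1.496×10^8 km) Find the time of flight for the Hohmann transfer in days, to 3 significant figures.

From Kepler's third law T² = 4π²r³/μ at r = 5.91×10^8 km, T = 2870 days = 2870 × 86400 s = 2.47968×10^8 s: μ = 4π²r³/T² = 1.32535×10^11 km³/s².
In km: r₁ = 1.27 × 1.496×10^8 = 1.89992×10^8 km; r₂ = 3.95 × 1.496×10^8 = 5.9092×10^8 km.
Transfer-ellipse semi-major axis a_t = (r₁ + r₂)/2 = (1.89992×10^8 + 5.9092×10^8)/2 = 3.90456×10^8 km.
By Kepler's third law the transfer-orbit period is T = 2π√(a_t³/μ), so t = T/2 = 6.658×10^7 s.
Converting: 6.658×10^7 s ÷ 86400 s/day = 771 days.

t = 771 days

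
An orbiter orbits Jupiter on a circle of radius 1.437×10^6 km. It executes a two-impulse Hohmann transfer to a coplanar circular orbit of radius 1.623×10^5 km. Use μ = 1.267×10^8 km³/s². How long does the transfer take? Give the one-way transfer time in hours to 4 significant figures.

t = 55.44 hours

Semi-major axis of the transfer orbit: a_t = (1.437×10^6 + 1.623×10^5)/2 = 7.9965×10^5 km.
Transfer time t = π√(a_t³/μ) = π√((7.9965×10^5)³ / 1.267×10^8) = 1.996×10^5 s.
Converting: 1.996×10^5 s ÷ 3600 s/hour = 55.44 hours.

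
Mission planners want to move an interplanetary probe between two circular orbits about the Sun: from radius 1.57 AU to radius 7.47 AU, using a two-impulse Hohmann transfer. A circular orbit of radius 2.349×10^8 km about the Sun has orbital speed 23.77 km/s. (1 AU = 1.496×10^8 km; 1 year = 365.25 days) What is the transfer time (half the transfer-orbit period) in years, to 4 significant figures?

t = 4.805 years

From the circular-orbit relation v² = μ/r at r = 2.349×10^8 km: μ = v²r = (23.77)² × 2.349×10^8 = 1.32722×10^11 km³/s².
In km: r₁ = 1.57 × 1.496×10^8 = 2.34872×10^8 km; r₂ = 7.47 × 1.496×10^8 = 1.117512×10^9 km.
Transfer-ellipse semi-major axis a_t = (r₁ + r₂)/2 = (2.34872×10^8 + 1.117512×10^9)/2 = 6.76192×10^8 km.
Transfer time t = π√(a_t³/μ) = π√((6.76192×10^8)³ / 1.32722×10^11) = 1.5163×10^8 s.
Converting: 1.5163×10^8 s ÷ 3.15576×10^7 s/year (365.25 × 86400) = 4.805 years.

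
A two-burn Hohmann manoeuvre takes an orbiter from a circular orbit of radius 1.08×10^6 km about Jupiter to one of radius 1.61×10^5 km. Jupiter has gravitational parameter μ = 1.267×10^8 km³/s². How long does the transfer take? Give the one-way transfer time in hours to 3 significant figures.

t = 37.9 hours

The Hohmann ellipse has a_t = (r₁ + r₂)/2 = 6.205×10^5 km.
Half the transfer-orbit period gives t = π√(a_t³/μ) = 1.364×10^5 s.
Converting: 1.364×10^5 s ÷ 3600 s/hour = 37.9 hours.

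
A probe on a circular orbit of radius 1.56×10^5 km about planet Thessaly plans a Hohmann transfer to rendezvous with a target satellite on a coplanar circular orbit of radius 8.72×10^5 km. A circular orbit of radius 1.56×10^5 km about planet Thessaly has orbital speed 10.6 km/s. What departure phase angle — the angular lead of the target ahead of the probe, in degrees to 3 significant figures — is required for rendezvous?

From the circular-orbit relation v² = μ/r at r = 1.56×10^5 km: μ = v²r = (10.6)² × 1.56×10^5 = 1.75282×10^7 km³/s².
Semi-major axis of the transfer orbit: a_t = (1.560×10^5 + 8.720×10^5)/2 = 5.140×10^5 km.
Transfer time t = π√(a_t³/μ) = 2.7652×10^5 s.
The target's mean motion on its circular orbit is ω₂ = √(μ/r₂³) = 5.1415×10^-6 rad/s.
Angle swept by the target during transfer: ω₂·t = 1.4217 rad = 81.46°.
Arrival is 180° from departure on the ellipse, so φ = 180° − 81.46° = 98.5°.

φ = 98.5°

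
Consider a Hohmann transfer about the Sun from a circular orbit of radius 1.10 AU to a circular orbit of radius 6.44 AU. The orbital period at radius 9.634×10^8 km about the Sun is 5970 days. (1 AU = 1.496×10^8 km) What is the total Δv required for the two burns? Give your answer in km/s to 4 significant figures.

Δv = 14.11 km/s

From Kepler's third law T² = 4π²r³/μ at r = 9.634×10^8 km, T = 5970 days = 5970 × 86400 s = 5.15808×10^8 s: μ = 4π²r³/T² = 1.32679×10^11 km³/s².
In km: r₁ = 1.10 × 1.496×10^8 = 1.6456×10^8 km; r₂ = 6.44 × 1.496×10^8 = 9.63424×10^8 km.
The Hohmann ellipse has a_t = (r₁ + r₂)/2 = 5.63992×10^8 km.
At r₁ the circular-orbit speed is v₁ = √(μ/r₁) = 28.395 km/s.
On the transfer ellipse at r₁, vis-viva equation gives v_p = √[μ(2/r₁ − 1/a_t)] = 37.112 km/s.
First burn Δv₁ = |v_p − v₁| = 8.717 km/s.
Circular speed at r₂: v₂ = √(μ/r₂) = 11.735 km/s.
Transfer-orbit speed at r₂: v_a = √[μ(2/r₂ − 1/a_t)] = 6.3390 km/s.
Second burn Δv₂ = |v₂ − v_a| = 5.396 km/s.
Total Δv = Δv₁ + Δv₂ = 14.11 km/s.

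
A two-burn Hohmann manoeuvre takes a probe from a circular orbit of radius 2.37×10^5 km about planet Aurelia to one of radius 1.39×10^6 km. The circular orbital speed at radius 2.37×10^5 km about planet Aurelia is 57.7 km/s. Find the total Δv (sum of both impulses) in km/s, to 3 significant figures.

Δv = 28.7 km/s

From the circular-orbit relation v² = μ/r at r = 2.37×10^5 km: μ = v²r = (57.7)² × 2.37×10^5 = 7.89042×10^8 km³/s².
The Hohmann ellipse has a_t = (r₁ + r₂)/2 = 8.135×10^5 km.
Circular speed at r₁: v₁ = √(μ/r₁) = √(7.89042×10^8/2.370×10^5) = 57.70 km/s.
Transfer-orbit speed at r₁ (vis-viva): v_p = √[μ(2/r₁ − 1/a_t)] = 75.42 km/s.
First burn Δv₁ = |v_p − v₁| = 17.72 km/s.
Circular speed at r₂: v₂ = √(μ/r₂) = 23.83 km/s.
Transfer-orbit speed at r₂: v_a = √[μ(2/r₂ − 1/a_t)] = 12.86 km/s.
Second burn Δv₂ = |v₂ − v_a| = 10.97 km/s.
Total Δv = Δv₁ + Δv₂ = 28.69 km/s.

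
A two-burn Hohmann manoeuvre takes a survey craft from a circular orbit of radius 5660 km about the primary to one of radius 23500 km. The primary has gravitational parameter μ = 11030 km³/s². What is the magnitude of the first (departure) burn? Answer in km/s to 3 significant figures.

Transfer-ellipse semi-major axis a_t = (r₁ + r₂)/2 = (5660 + 23500)/2 = 14580 km.
On the circular orbit at r = 5660 km, v_c = √(μ/r) = 1.3960 km/s.
Vis-viva on the transfer ellipse at r = 5660 km gives v_t = √[μ(2/r − 1/a_t)] = 1.7723 km/s.
Δv₁ = |v_t − v_c| = |1.7723 − 1.3960| = 0.3763 km/s.

Δv₁ = 0.376 km/s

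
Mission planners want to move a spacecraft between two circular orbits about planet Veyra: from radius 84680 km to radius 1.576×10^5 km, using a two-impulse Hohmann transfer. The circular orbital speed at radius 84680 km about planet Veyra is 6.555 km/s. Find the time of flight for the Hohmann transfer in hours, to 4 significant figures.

t = 19.29 hours

From the circular-orbit relation v² = μ/r at r = 84680 km: μ = v²r = (6.555)² × 84680 = 3.63853×10^6 km³/s².
Transfer-ellipse semi-major axis a_t = (r₁ + r₂)/2 = (84680 + 1.576×10^5)/2 = 1.2114×10^5 km.
Transfer time t = π√(a_t³/μ) = π√((1.2114×10^5)³ / 3.63853×10^6) = 69440 s.
Converting: 69440 s ÷ 3600 s/hour = 19.29 hours.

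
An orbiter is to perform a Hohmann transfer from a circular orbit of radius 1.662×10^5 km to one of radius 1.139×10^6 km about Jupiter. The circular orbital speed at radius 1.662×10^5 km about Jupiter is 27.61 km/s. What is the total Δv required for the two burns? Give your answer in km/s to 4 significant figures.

Δv = 14.09 km/s

From the circular-orbit relation v² = μ/r at r = 1.662×10^5 km: μ = v²r = (27.61)² × 1.662×10^5 = 1.26696×10^8 km³/s².
Transfer-ellipse semi-major axis a_t = (r₁ + r₂)/2 = (1.662×10^5 + 1.139×10^6)/2 = 6.526×10^5 km.
Circular speed at r₁: v₁ = √(μ/r₁) = √(1.26696×10^8/1.662×10^5) = 27.610 km/s.
On the transfer ellipse at r₁, vis-viva equation gives v_p = √[μ(2/r₁ − 1/a_t)] = 36.476 km/s.
First burn Δv₁ = |v_p − v₁| = 8.866 km/s.
At r₂, v₂ = √(μ/r₂) = 10.5468 km/s.
Transfer-orbit speed at r₂: v_a = √[μ(2/r₂ − 1/a_t)] = 5.32246 km/s.
Second burn Δv₂ = |v₂ − v_a| = 5.224 km/s.
Δv = Δv₁ + Δv₂ = 8.866 + 5.224 = 14.09 km/s.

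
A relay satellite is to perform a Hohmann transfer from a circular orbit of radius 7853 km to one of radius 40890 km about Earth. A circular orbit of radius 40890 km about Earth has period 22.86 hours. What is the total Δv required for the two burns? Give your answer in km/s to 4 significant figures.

Δv = 3.453 km/s

From Kepler's third law T² = 4π²r³/μ at r = 40890 km, T = 22.86 hours = 22.86 × 3600 s = 82296 s: μ = 4π²r³/T² = 3.98523×10^5 km³/s².
Semi-major axis of the transfer orbit: a_t = (7853 + 40890)/2 = 24371.5 km.
At r₁ the circular-orbit speed is v₁ = √(μ/r₁) = 7.12376 km/s.
Transfer-orbit speed at r₁ (v² = μ(2/r − 1/a)): v_p = √[μ(2/r₁ − 1/a_t)] = 9.22734 km/s.
First burn Δv₁ = |v_p − v₁| = 2.1036 km/s.
Circular speed at r₂: v₂ = √(μ/r₂) = 3.1219 km/s.
Transfer-orbit speed at r₂: v_a = √[μ(2/r₂ − 1/a_t)] = 1.7721 km/s.
Second burn Δv₂ = |v₂ − v_a| = 1.3498 km/s.
Total Δv = Δv₁ + Δv₂ = 3.453 km/s.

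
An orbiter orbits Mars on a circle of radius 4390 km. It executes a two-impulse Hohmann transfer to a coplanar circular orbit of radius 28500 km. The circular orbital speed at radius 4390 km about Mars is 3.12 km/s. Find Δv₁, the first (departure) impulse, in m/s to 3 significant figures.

Δv₁ = 987 m/s

From the circular-orbit relation v² = μ/r at r = 4390 km: μ = v²r = (3.12)² × 4390 = 42734.0 km³/s².
The Hohmann ellipse has a_t = (r₁ + r₂)/2 = 16445 km.
On the circular orbit at r = 4390 km, v_c = √(μ/r) = 3.1200 km/s.
Transfer-orbit speed at the same r (vis-viva, a = a_t): v_t = √[μ(2/r − 1/a_t)] = 4.1073 km/s.
Δv₁ = |v_t − v_c| = |4.1073 − 3.1200| = 0.9873 km/s.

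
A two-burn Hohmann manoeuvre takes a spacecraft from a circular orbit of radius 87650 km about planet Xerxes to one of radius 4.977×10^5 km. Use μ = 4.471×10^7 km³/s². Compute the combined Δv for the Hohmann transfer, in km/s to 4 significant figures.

Semi-major axis of the transfer orbit: a_t = (87650 + 4.977×10^5)/2 = 2.92675×10^5 km.
Circular speed at r₁: v₁ = √(μ/r₁) = √(4.471×10^7/87650) = 22.585 km/s.
Transfer-orbit speed at r₁ (vis-viva equation): v_p = √[μ(2/r₁ − 1/a_t)] = 29.452 km/s.
First burn Δv₁ = |v_p − v₁| = 6.867 km/s.
At r₂, v₂ = √(μ/r₂) = 9.478 km/s.
Transfer-orbit speed at r₂: v_a = √[μ(2/r₂ − 1/a_t)] = 5.187 km/s.
Second burn Δv₂ = |v₂ − v_a| = 4.291 km/s.
Total Δv = Δv₁ + Δv₂ = 11.16 km/s.

Δv = 11.16 km/s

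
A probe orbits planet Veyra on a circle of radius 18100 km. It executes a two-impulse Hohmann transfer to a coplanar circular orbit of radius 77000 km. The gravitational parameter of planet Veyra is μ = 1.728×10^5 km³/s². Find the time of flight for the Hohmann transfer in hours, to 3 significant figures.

The Hohmann ellipse has a_t = (r₁ + r₂)/2 = 47550 km.
Half the transfer-orbit period gives t = π√(a_t³/μ) = 78360 s.
Converting: 78360 s ÷ 3600 s/hour = 21.8 hours.

t = 21.8 hours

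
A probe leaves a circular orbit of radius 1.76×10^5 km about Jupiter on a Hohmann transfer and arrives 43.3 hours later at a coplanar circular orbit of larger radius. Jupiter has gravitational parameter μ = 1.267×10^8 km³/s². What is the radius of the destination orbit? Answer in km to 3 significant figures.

r₂ = 1.18×10^6 km

Transfer time t = 43.3 hours = 1.5588×10^5 s, and t = π√(a_t³/μ).
So a_t = (μ t²/π²)^(1/3) = (1.267×10^8 × (1.5588×10^5)² / π²)^(1/3) = 6.7819×10^5 km.
Since a_t = (r₁ + r₂)/2, r₂ = 2a_t − r₁ = 2×6.7819×10^5 − 1.760×10^5 = 1.18038×10^6 km.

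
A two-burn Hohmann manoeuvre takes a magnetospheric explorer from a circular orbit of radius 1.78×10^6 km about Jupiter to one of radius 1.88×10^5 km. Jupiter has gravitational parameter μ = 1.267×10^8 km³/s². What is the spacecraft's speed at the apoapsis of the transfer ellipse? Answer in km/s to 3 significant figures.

Transfer-ellipse semi-major axis a_t = (r₁ + r₂)/2 = (1.780×10^6 + 1.880×10^5)/2 = 9.840×10^5 km.
The apoapsis of the transfer ellipse is at r = 1.780×10^6 km.
From the vis-viva equation, v = √[μ(2/r − 1/a_t)] = 3.688 km/s.

v = 3.69 km/s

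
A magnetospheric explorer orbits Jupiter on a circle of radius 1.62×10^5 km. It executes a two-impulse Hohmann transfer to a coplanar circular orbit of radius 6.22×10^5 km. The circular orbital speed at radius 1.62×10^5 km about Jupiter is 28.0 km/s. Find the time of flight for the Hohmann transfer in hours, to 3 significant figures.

t = 19.0 hours

From the circular-orbit relation v² = μ/r at r = 1.62×10^5 km: μ = v²r = (28.0)² × 1.62×10^5 = 1.27008×10^8 km³/s².
The Hohmann ellipse has a_t = (r₁ + r₂)/2 = 3.920×10^5 km.
By Kepler's third law the transfer-orbit period is T = 2π√(a_t³/μ), so t = T/2 = 68420 s.
Converting: 68420 s ÷ 3600 s/hour = 19.0 hours.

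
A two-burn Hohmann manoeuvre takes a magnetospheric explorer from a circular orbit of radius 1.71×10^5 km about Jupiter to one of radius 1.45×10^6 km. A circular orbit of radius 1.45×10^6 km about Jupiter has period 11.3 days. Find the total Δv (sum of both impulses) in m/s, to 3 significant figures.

Δv = 14200 m/s

From Kepler's third law T² = 4π²r³/μ at r = 1.45×10^6 km, T = 11.3 days = 11.3 × 86400 s = 9.7632×10^5 s: μ = 4π²r³/T² = 1.26264×10^8 km³/s².
Transfer-ellipse semi-major axis a_t = (r₁ + r₂)/2 = (1.710×10^5 + 1.450×10^6)/2 = 8.105×10^5 km.
Circular speed at r₁: v₁ = √(μ/r₁) = √(1.26264×10^8/1.710×10^5) = 27.173 km/s.
Transfer-orbit speed at r₁ (vis-viva equation): v_p = √[μ(2/r₁ − 1/a_t)] = 36.345 km/s.
First burn Δv₁ = |v_p − v₁| = 9.172 km/s.
At r₂, v₂ = √(μ/r₂) = 9.3316 km/s.
Transfer-orbit speed at r₂: v_a = √[μ(2/r₂ − 1/a_t)] = 4.2862 km/s.
Second burn Δv₂ = |v₂ − v_a| = 5.045 km/s.
Δv = Δv₁ + Δv₂ = 9.172 + 5.045 = 14.22 km/s.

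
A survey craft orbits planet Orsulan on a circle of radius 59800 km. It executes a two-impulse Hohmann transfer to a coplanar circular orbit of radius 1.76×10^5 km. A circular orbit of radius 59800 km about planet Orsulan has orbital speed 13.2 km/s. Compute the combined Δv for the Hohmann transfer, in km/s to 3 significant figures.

Δv = 5.14 km/s

From the circular-orbit relation v² = μ/r at r = 59800 km: μ = v²r = (13.2)² × 59800 = 1.04196×10^7 km³/s².
The Hohmann ellipse has a_t = (r₁ + r₂)/2 = 1.179×10^5 km.
Circular speed at r₁: v₁ = √(μ/r₁) = √(1.04196×10^7/59800) = 13.2000 km/s.
On the transfer ellipse at r₁, v² = μ(2/r − 1/a) gives v_p = √[μ(2/r₁ − 1/a_t)] = 16.1277 km/s.
First burn Δv₁ = |v_p − v₁| = 2.9277 km/s.
At r₂, v₂ = √(μ/r₂) = 7.6943 km/s.
Transfer-orbit speed at r₂: v_a = √[μ(2/r₂ − 1/a_t)] = 5.4798 km/s.
Second burn Δv₂ = |v₂ − v_a| = 2.2145 km/s.
Total Δv = Δv₁ + Δv₂ = 5.142 km/s.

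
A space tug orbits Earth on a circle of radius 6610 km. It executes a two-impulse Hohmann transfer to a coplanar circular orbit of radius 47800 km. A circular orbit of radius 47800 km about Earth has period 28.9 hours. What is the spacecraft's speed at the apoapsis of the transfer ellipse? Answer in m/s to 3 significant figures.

v = 1420 m/s

From Kepler's third law T² = 4π²r³/μ at r = 47800 km, T = 28.9 hours = 28.9 × 3600 s = 1.0404×10^5 s: μ = 4π²r³/T² = 3.98330×10^5 km³/s².
Transfer-ellipse semi-major axis a_t = (r₁ + r₂)/2 = (6610 + 47800)/2 = 27205 km.
At apoapsis, r = 47800 km.
Vis-viva: v = √[μ(2/r − 1/a_t)] = √[3.98330×10^5 × (2/47800 − 1/27205)] = 1.423 km/s.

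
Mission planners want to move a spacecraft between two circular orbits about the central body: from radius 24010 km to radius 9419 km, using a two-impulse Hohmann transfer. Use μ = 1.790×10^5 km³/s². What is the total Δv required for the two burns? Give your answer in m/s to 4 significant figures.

Semi-major axis of the transfer orbit: a_t = (24010 + 9419)/2 = 16714.5 km.
At r₁ the circular-orbit speed is v₁ = √(μ/r₁) = 2.7304 km/s.
Transfer-orbit speed at r₁ (vis-viva): v_a = √[μ(2/r₁ − 1/a_t)] = 2.0497 km/s.
First burn Δv₁ = |v_a − v₁| = 0.6807 km/s.
At r₂, v₂ = √(μ/r₂) = 4.35937 km/s.
Transfer-orbit speed at r₂: v_p = √[μ(2/r₂ − 1/a_t)] = 5.22485 km/s.
Second burn Δv₂ = |v₂ − v_p| = 0.8655 km/s.
Total Δv = Δv₁ + Δv₂ = 1.546 km/s.

Δv = 1546 m/s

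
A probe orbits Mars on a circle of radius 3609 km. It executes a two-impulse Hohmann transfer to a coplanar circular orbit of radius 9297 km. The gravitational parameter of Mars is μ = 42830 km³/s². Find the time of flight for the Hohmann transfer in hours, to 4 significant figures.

t = 2.186 hours

Semi-major axis of the transfer orbit: a_t = (3609 + 9297)/2 = 6453 km.
Transfer time t = π√(a_t³/μ) = π√((6453)³ / 42830) = 7869 s.
Converting: 7869 s ÷ 3600 s/hour = 2.186 hours.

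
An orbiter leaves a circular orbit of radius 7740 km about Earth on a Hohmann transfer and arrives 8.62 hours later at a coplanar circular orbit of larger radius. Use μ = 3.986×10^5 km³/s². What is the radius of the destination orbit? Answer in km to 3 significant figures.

Transfer time t = 8.62 hours = 31032 s, and t = π√(a_t³/μ).
So a_t = (μ t²/π²)^(1/3) = (3.986×10^5 × (31032)² / π²)^(1/3) = 33881 km.
Since a_t = (r₁ + r₂)/2, r₂ = 2a_t − r₁ = 2×33881 − 7740 = 60022 km.

r₂ = 60000 km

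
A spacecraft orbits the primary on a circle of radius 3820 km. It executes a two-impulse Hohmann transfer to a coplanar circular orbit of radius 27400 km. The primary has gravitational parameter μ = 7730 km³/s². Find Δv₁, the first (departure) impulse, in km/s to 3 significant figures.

Δv₁ = 0.462 km/s

Semi-major axis of the transfer orbit: a_t = (3820 + 27400)/2 = 15610 km.
On the circular orbit at r = 3820 km, v_c = √(μ/r) = 1.42252 km/s.
Transfer-orbit speed at the same r (vis-viva, a = a_t): v_t = √[μ(2/r − 1/a_t)] = 1.88466 km/s.
Δv₁ = |v_t − v_c| = |1.88466 − 1.42252| = 0.4621 km/s.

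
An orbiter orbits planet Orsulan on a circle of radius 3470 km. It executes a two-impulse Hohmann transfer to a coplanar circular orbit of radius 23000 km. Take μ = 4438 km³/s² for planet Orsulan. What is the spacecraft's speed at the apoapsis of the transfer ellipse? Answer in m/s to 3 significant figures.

v = 225 m/s

The Hohmann ellipse has a_t = (r₁ + r₂)/2 = 13235 km.
The apoapsis of the transfer ellipse is at r = 23000 km.
Vis-viva: v = √[μ(2/r − 1/a_t)] = √[4438 × (2/23000 − 1/13235)] = 0.2249 km/s.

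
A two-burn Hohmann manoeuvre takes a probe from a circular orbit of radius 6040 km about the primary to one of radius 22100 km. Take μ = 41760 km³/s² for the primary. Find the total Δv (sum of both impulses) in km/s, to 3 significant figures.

Transfer-ellipse semi-major axis a_t = (r₁ + r₂)/2 = (6040 + 22100)/2 = 14070 km.
At r₁ the circular-orbit speed is v₁ = √(μ/r₁) = 2.629 km/s.
Transfer-orbit speed at r₁ (v² = μ(2/r − 1/a)): v_p = √[μ(2/r₁ − 1/a_t)] = 3.295 km/s.
First burn Δv₁ = |v_p − v₁| = 0.6660 km/s.
At r₂, v₂ = √(μ/r₂) = 1.37462 km/s.
Transfer-orbit speed at r₂: v_a = √[μ(2/r₂ − 1/a_t)] = 0.900649 km/s.
Second burn Δv₂ = |v₂ − v_a| = 0.4740 km/s.
Δv = Δv₁ + Δv₂ = 0.6660 + 0.4740 = 1.140 km/s.

Δv = 1.14 km/s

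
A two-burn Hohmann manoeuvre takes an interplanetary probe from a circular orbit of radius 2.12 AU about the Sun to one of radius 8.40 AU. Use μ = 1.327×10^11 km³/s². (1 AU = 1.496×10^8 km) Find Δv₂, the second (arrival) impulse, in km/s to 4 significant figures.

Δv₂ = 3.752 km/s

In km: r₁ = 2.12 × 1.496×10^8 = 3.17152×10^8 km; r₂ = 8.40 × 1.496×10^8 = 1.25664×10^9 km.
The Hohmann ellipse has a_t = (r₁ + r₂)/2 = 7.86896×10^8 km.
On the circular orbit at r = 1.25664×10^9 km, v_c = √(μ/r) = 10.276 km/s.
Transfer-orbit speed at the same r (vis-viva, a = a_t): v_t = √[μ(2/r − 1/a_t)] = 6.5239 km/s.
Δv₂ = |v_t − v_c| = |6.5239 − 10.276| = 3.752 km/s.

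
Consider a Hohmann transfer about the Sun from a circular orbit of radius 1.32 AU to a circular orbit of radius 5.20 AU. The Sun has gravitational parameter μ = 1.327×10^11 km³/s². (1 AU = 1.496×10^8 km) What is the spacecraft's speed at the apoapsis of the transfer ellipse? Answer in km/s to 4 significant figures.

v = 8.311 km/s

In km: r₁ = 1.32 × 1.496×10^8 = 1.97472×10^8 km; r₂ = 5.20 × 1.496×10^8 = 7.7792×10^8 km.
Semi-major axis of the transfer orbit: a_t = (1.97472×10^8 + 7.7792×10^8)/2 = 4.87696×10^8 km.
The apoapsis of the transfer ellipse is at r = 7.7792×10^8 km.
From the vis-viva equation, v = √[μ(2/r − 1/a_t)] = 8.311 km/s.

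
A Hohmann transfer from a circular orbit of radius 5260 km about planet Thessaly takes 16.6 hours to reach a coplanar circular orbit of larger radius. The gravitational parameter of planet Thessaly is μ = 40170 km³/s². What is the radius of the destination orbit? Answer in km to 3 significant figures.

Transfer time t = 16.6 hours = 59760 s, and t = π√(a_t³/μ).
So a_t = (μ t²/π²)^(1/3) = (40170 × (59760)² / π²)^(1/3) = 24404.8 km.
Since a_t = (r₁ + r₂)/2, r₂ = 2a_t − r₁ = 2×24404.8 − 5260 = 43549.6 km.

r₂ = 43500 km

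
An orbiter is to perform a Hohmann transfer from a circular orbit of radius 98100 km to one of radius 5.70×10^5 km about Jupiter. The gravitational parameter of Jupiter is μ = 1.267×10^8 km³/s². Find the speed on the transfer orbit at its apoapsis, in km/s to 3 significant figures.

The Hohmann ellipse has a_t = (r₁ + r₂)/2 = 3.3405×10^5 km.
At apoapsis, r = 5.700×10^5 km.
Vis-viva: v = √[μ(2/r − 1/a_t)] = √[1.267×10^8 × (2/5.700×10^5 − 1/3.3405×10^5)] = 8.079 km/s.

v = 8.08 km/s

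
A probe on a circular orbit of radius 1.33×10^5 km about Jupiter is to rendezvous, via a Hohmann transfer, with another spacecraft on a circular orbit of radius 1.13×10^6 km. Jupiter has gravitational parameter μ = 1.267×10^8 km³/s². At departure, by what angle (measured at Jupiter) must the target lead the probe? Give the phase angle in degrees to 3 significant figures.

φ = 105°

Semi-major axis of the transfer orbit: a_t = (1.330×10^5 + 1.130×10^6)/2 = 6.315×10^5 km.
Transfer time t = π√(a_t³/μ) = 1.4006×10^5 s.
The target's mean motion on its circular orbit is ω₂ = √(μ/r₂³) = 9.3707×10^-6 rad/s.
Angle swept by the target during transfer: ω₂·t = 1.3125 rad = 75.20°.
The probe traverses 180° on the transfer ellipse, so the target must lead by 180° − 75.20° = 105°.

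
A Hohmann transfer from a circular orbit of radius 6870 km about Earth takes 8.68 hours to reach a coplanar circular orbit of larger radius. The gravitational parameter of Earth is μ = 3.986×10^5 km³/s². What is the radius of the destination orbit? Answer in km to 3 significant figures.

r₂ = 61200 km

Transfer time t = 8.68 hours = 31248 s, and t = π√(a_t³/μ).
So a_t = (μ t²/π²)^(1/3) = (3.986×10^5 × (31248)² / π²)^(1/3) = 34038 km.
Since a_t = (r₁ + r₂)/2, r₂ = 2a_t − r₁ = 2×34038 − 6870 = 61206 km.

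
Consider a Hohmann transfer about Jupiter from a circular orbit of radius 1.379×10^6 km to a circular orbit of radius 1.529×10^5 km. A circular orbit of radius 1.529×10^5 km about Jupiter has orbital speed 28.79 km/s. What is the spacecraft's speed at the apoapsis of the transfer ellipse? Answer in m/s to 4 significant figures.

From the circular-orbit relation v² = μ/r at r = 1.529×10^5 km: μ = v²r = (28.79)² × 1.529×10^5 = 1.26733×10^8 km³/s².
Transfer-ellipse semi-major axis a_t = (r₁ + r₂)/2 = (1.379×10^6 + 1.529×10^5)/2 = 7.6595×10^5 km.
The apoapsis of the transfer ellipse is at r = 1.379×10^6 km.
From the vis-viva equation, v = √[μ(2/r − 1/a_t)] = 4.283 km/s.

v = 4283 m/s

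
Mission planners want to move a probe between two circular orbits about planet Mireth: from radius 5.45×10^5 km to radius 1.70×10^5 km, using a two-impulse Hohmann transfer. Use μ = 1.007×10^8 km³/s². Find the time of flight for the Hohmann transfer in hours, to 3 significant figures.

t = 18.6 hours

Transfer-ellipse semi-major axis a_t = (r₁ + r₂)/2 = (5.450×10^5 + 1.700×10^5)/2 = 3.575×10^5 km.
Half the transfer-orbit period gives t = π√(a_t³/μ) = 66920 s.
Converting: 66920 s ÷ 3600 s/hour = 18.6 hours.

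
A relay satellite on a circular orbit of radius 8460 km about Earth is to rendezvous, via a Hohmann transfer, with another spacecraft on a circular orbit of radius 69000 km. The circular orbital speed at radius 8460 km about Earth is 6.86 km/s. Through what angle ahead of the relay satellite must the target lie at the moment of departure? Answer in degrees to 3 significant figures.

From the circular-orbit relation v² = μ/r at r = 8460 km: μ = v²r = (6.86)² × 8460 = 3.98124×10^5 km³/s².
The Hohmann ellipse has a_t = (r₁ + r₂)/2 = 38730 km.
The half-period of the transfer ellipse is t = π√(a_t³/μ) = 37950.00 s.
Target angular speed ω₂ = √(μ/r₂³) = 3.481254×10^-5 rad/s.
Angle swept by the target during transfer: ω₂·t = 1.32114 rad = 75.70°.
The relay satellite traverses 180° on the transfer ellipse, so the target must lead by 180° − 75.70° = 104°.

φ = 104°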